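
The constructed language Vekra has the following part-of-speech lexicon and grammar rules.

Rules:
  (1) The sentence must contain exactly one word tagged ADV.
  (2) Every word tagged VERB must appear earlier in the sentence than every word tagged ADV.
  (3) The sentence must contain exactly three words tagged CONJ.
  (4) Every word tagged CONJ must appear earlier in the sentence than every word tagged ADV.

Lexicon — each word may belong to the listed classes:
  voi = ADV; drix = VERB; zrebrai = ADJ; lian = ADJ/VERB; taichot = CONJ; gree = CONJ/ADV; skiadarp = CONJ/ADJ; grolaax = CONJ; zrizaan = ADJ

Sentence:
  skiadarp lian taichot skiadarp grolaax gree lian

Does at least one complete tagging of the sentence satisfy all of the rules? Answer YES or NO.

Candidates per position — 1:skiadarp {CONJ,ADJ}; 2:lian {ADJ,VERB}; 3:taichot {CONJ}; 4:skiadarp {CONJ,ADJ}; 5:grolaax {CONJ}; 6:gree {CONJ,ADV}; 7:lian {ADJ,VERB}.
One satisfying assignment: CONJ ADJ CONJ ADJ CONJ ADV ADJ.
Checking: rule 1 holds; rule 2 holds; rule 3 holds; rule 4 holds.

YES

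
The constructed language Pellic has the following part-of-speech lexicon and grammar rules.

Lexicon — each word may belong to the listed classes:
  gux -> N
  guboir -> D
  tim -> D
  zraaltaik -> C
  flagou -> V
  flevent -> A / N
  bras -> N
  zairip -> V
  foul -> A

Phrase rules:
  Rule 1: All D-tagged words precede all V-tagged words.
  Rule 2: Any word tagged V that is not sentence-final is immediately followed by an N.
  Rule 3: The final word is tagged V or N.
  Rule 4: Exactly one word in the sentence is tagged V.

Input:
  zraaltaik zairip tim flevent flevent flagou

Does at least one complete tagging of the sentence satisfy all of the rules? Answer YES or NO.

NO

Candidates per position — 1:zraaltaik {C}; 2:zairip {V}; 3:tim {D}; 4:flevent {A,N}; 5:flevent {A,N}; 6:flagou {V}.
Rule 1 cannot be satisfied by any choice of tags from the lexicon.
So there is no consistent tagging.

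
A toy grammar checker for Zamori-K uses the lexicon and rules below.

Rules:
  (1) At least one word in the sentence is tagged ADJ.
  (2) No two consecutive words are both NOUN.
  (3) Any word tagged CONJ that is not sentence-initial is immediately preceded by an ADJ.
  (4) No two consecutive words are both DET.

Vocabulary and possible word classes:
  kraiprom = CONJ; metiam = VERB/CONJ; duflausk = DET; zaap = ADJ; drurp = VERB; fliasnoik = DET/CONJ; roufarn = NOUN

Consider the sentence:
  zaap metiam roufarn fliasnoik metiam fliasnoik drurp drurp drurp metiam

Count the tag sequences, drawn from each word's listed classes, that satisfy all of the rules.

2

Candidates per position — 1:zaap {ADJ}; 2:metiam {VERB,CONJ}; 3:roufarn {NOUN}; 4:fliasnoik {DET,CONJ}; 5:metiam {VERB,CONJ}; 6:fliasnoik {DET,CONJ}; 7:drurp {VERB}; 8:drurp {VERB}; 9:drurp {VERB}; 10:metiam {VERB,CONJ}.
There are 32 candidate sequences in total.
The sequences that satisfy every rule: ADJ VERB NOUN DET VERB DET VERB VERB VERB VERB; ADJ CONJ NOUN DET VERB DET VERB VERB VERB VERB.
Count = 2.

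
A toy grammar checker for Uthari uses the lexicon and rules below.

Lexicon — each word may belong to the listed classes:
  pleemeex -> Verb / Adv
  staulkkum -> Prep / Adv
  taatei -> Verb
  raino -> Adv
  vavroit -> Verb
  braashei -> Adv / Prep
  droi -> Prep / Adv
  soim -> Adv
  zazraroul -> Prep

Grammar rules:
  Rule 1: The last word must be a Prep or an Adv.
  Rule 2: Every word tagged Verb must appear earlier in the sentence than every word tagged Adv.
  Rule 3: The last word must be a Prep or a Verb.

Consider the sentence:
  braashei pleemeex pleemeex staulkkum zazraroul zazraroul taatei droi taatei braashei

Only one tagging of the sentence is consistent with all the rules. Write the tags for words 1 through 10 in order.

Prep Verb Verb Prep Prep Prep Verb Prep Verb Prep

Candidates per position — 1:braashei {Adv,Prep}; 2:pleemeex {Verb,Adv}; 3:pleemeex {Verb,Adv}; 4:staulkkum {Prep,Adv}; 5:zazraroul {Prep}; 6:zazraroul {Prep}; 7:taatei {Verb}; 8:droi {Prep,Adv}; 9:taatei {Verb}; 10:braashei {Adv,Prep}.
Word 1 cannot be Adv — rule 2 would then fail for every completion. It is Prep.
Word 2 cannot be Adv — rule 2 would then fail for every completion. It is Verb.
Word 3 cannot be Adv — rule 2 would then fail for every completion. It is Verb.
Word 4 cannot be Adv — rule 2 would then fail for every completion. It is Prep.
Word 8 cannot be Adv — rule 2 would then fail for every completion. It is Prep.
Word 10 cannot be Adv — rule 3 would then fail for every completion. It is Prep.
So the tagging must be: Prep Verb Verb Prep Prep Prep Verb Prep Verb Prep.
Rule-by-rule: rule 1 ✓; rule 2 ✓; rule 3 ✓.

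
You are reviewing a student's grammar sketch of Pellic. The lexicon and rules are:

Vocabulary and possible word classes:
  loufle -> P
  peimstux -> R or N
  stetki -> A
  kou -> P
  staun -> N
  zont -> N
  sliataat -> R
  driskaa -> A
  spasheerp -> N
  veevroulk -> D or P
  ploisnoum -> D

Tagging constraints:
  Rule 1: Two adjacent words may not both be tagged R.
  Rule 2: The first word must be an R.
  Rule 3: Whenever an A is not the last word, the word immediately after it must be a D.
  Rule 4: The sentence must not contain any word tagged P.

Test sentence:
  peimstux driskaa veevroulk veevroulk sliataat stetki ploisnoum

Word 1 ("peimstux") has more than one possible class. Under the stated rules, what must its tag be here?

R

Candidates per position — 1:peimstux {R,N}; 2:driskaa {A}; 3:veevroulk {D,P}; 4:veevroulk {D,P}; 5:sliataat {R}; 6:stetki {A}; 7:ploisnoum {D}.
Position 1: N is ruled out by rule 2; that leaves R.
Position 3: P is ruled out by rule 3; that leaves D.
Position 4: P is ruled out by rule 4; that leaves D.
The unique satisfying tagging is: R A D D R A D.
Verifying each rule — rule 1 satisfied; rule 2 satisfied; rule 3 satisfied; rule 4 satisfied.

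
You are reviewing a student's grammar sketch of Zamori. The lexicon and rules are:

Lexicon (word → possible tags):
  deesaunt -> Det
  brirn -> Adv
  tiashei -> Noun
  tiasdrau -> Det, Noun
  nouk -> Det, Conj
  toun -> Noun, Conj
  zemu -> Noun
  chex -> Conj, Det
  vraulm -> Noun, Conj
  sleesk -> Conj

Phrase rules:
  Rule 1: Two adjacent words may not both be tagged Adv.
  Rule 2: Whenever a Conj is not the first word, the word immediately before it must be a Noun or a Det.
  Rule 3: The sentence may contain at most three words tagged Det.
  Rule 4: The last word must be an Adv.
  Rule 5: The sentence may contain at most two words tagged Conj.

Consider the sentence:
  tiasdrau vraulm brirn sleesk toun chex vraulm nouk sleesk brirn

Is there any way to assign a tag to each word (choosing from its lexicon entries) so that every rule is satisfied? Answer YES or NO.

Candidates per position — 1:tiasdrau {Det,Noun}; 2:vraulm {Noun,Conj}; 3:brirn {Adv}; 4:sleesk {Conj}; 5:toun {Noun,Conj}; 6:chex {Conj,Det}; 7:vraulm {Noun,Conj}; 8:nouk {Det,Conj}; 9:sleesk {Conj}; 10:brirn {Adv}.
Rule 2 cannot be satisfied by any choice of tags from the lexicon.
So there is no consistent tagging.

NO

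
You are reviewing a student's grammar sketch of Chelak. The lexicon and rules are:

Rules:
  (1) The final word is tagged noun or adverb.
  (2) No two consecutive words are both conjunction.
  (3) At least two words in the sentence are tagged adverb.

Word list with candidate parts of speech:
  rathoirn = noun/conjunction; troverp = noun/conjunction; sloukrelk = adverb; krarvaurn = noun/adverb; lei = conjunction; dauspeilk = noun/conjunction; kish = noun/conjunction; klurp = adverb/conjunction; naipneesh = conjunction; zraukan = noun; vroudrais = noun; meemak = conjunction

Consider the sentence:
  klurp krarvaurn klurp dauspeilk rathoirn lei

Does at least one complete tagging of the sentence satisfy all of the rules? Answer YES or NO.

Candidates per position — 1:klurp {adverb,conjunction}; 2:krarvaurn {noun,adverb}; 3:klurp {adverb,conjunction}; 4:dauspeilk {noun,conjunction}; 5:rathoirn {noun,conjunction}; 6:lei {conjunction}.
Rule 1 cannot be satisfied by any choice of tags from the lexicon.
So there is no consistent tagging.

NO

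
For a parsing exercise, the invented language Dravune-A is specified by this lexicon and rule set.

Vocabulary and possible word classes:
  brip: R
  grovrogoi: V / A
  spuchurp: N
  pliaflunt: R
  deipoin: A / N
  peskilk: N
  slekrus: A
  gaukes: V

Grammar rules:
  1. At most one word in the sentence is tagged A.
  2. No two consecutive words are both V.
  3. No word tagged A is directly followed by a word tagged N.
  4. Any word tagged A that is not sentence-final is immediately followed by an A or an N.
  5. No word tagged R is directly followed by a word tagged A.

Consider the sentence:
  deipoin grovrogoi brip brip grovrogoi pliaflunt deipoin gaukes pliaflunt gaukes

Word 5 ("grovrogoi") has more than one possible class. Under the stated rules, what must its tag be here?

V

Candidates per position — 1:deipoin {A,N}; 2:grovrogoi {V,A}; 3:brip {R}; 4:brip {R}; 5:grovrogoi {V,A}; 6:pliaflunt {R}; 7:deipoin {A,N}; 8:gaukes {V}; 9:pliaflunt {R}; 10:gaukes {V}.
Position 1: tagging it A would leave rule 4 unsatisfiable, so it must be N.
Position 2: tagging it A would leave rule 4 unsatisfiable, so it must be V.
Position 5: tagging it A would leave rule 4 unsatisfiable, so it must be V.
Position 7: tagging it A would leave rule 4 unsatisfiable, so it must be N.
The unique satisfying tagging is: N V R R V R N V R V.
Checking: rule 1 ✓; rule 2 ✓; rule 3 ✓; rule 4 ✓; rule 5 ✓.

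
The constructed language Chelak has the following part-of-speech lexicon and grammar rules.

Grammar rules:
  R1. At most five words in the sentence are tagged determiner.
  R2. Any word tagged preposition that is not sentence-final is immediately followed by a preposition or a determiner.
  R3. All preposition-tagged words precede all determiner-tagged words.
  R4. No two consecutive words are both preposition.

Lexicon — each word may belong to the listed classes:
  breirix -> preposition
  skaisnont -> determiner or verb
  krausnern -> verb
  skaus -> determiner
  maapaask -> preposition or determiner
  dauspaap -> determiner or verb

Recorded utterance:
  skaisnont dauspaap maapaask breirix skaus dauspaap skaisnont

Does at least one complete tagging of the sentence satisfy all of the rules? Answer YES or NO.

Candidates per position — 1:skaisnont {determiner,verb}; 2:dauspaap {determiner,verb}; 3:maapaask {preposition,determiner}; 4:breirix {preposition}; 5:skaus {determiner}; 6:dauspaap {determiner,verb}; 7:skaisnont {determiner,verb}.
Every candidate sequence violates at least one rule; no consistent tagging exists.

NO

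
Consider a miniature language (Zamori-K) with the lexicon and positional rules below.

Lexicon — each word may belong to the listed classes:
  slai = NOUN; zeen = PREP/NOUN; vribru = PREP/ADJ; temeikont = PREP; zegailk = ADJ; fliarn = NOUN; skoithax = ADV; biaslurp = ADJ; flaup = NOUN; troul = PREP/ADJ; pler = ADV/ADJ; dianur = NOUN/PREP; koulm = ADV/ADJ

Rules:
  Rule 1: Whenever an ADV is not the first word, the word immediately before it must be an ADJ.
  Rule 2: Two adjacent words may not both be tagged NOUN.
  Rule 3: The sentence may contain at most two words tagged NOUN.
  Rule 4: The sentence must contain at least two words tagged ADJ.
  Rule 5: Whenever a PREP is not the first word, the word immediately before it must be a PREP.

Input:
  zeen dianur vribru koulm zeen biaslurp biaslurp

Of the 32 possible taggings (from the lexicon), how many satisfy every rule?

Candidates per position — 1:zeen {PREP,NOUN}; 2:dianur {NOUN,PREP}; 3:vribru {PREP,ADJ}; 4:koulm {ADV,ADJ}; 5:zeen {PREP,NOUN}; 6:biaslurp {ADJ}; 7:biaslurp {ADJ}.
There are 32 candidate sequences in total.
The sequences that satisfy every rule: PREP NOUN ADJ ADV NOUN ADJ ADJ; PREP NOUN ADJ ADJ NOUN ADJ ADJ; PREP PREP PREP ADJ NOUN ADJ ADJ; PREP PREP ADJ ADV NOUN ADJ ADJ; PREP PREP ADJ ADJ NOUN ADJ ADJ.
Count = 5.

5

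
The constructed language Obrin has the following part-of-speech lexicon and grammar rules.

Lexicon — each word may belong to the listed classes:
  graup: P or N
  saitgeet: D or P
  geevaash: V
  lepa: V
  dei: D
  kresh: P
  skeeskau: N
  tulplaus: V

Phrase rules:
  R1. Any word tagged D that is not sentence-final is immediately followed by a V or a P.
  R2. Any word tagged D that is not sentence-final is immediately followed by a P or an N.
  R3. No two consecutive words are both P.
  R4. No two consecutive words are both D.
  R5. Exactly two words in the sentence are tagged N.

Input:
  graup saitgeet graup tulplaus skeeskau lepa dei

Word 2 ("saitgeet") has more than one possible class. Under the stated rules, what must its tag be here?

Candidates per position — 1:graup {P,N}; 2:saitgeet {D,P}; 3:graup {P,N}; 4:tulplaus {V}; 5:skeeskau {N}; 6:lepa {V}; 7:dei {D}.
Position 2: the remaining choice is settled jointly with positions 1, 3 — only D at position 2 is part of a tagging that satisfies every rule.
So the tagging must be: N D P V N V D.
Check: rule 1 satisfied; rule 2 satisfied; rule 3 satisfied; rule 4 satisfied; rule 5 satisfied.

D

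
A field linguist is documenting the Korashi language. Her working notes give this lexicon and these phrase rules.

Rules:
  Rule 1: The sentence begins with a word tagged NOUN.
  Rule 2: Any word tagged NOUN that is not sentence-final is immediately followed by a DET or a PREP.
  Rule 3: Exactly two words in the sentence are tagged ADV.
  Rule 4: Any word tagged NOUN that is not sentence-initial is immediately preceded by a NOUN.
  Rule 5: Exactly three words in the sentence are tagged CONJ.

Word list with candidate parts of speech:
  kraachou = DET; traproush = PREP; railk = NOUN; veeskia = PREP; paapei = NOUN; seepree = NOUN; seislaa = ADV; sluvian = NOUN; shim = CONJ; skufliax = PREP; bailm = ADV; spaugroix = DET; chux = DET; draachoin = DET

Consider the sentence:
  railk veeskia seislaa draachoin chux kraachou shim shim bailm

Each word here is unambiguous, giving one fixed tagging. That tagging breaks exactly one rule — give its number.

Fixed tagging: NOUN PREP ADV DET DET DET CONJ CONJ ADV.
Checking each rule: R1 holds, R2 holds, R3 holds, R4 holds, R5 violated.
Only rule 5 fails.

5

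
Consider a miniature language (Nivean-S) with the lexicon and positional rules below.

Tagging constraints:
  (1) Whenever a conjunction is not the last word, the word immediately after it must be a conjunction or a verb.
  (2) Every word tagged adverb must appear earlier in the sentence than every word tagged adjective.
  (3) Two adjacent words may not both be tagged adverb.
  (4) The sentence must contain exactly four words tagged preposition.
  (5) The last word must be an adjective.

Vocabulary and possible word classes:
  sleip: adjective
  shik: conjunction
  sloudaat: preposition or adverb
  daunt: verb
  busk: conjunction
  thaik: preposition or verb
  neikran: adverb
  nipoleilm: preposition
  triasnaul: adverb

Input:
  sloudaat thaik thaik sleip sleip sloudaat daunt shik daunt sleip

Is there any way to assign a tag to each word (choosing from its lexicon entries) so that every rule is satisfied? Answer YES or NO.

YES

Candidates per position — 1:sloudaat {preposition,adverb}; 2:thaik {preposition,verb}; 3:thaik {preposition,verb}; 4:sleip {adjective}; 5:sleip {adjective}; 6:sloudaat {preposition,adverb}; 7:daunt {verb}; 8:shik {conjunction}; 9:daunt {verb}; 10:sleip {adjective}.
One satisfying assignment: preposition preposition preposition adjective adjective preposition verb conjunction verb adjective.
Check: rule 1 ok; rule 2 ok; rule 3 ok; rule 4 ok; rule 5 ok.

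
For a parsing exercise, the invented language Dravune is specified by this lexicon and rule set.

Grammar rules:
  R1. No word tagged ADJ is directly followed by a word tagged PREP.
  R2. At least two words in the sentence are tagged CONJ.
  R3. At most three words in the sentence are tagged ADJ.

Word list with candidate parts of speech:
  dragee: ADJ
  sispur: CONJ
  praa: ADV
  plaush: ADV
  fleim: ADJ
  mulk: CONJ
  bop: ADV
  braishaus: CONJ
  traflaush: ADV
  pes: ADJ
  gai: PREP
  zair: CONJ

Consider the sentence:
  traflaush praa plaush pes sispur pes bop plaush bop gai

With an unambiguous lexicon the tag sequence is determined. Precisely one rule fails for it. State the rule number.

Fixed tagging: ADV ADV ADV ADJ CONJ ADJ ADV ADV ADV PREP.
Applying the rules: R1 pass, R2 fail, R3 pass.
Only rule 2 fails.

2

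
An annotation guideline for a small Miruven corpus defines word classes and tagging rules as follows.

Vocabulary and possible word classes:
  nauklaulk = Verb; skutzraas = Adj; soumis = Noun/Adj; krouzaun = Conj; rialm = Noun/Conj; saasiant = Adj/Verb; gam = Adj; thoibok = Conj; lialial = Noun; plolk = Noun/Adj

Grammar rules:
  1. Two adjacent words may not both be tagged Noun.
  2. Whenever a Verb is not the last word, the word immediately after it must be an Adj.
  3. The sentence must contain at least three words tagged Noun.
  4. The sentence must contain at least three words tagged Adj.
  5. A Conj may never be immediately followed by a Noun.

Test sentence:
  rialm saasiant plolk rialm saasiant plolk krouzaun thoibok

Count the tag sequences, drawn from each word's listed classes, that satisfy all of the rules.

1

Candidates per position — 1:rialm {Noun,Conj}; 2:saasiant {Adj,Verb}; 3:plolk {Noun,Adj}; 4:rialm {Noun,Conj}; 5:saasiant {Adj,Verb}; 6:plolk {Noun,Adj}; 7:krouzaun {Conj}; 8:thoibok {Conj}.
There are 64 candidate sequences in total.
The sequences that satisfy every rule: Noun Adj Adj Noun Adj Noun Conj Conj.
Count = 1.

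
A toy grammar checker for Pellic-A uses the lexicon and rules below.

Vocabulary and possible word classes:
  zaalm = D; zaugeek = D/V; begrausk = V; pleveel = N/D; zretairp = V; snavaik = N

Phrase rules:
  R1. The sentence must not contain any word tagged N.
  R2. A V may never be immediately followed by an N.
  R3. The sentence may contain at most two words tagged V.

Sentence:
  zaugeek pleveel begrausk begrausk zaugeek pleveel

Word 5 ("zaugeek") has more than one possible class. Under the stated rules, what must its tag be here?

D

Candidates per position — 1:zaugeek {D,V}; 2:pleveel {N,D}; 3:begrausk {V}; 4:begrausk {V}; 5:zaugeek {D,V}; 6:pleveel {N,D}.
If word 1 were V, no tagging could satisfy rule 3; so word 1 is D.
If word 2 were N, no tagging could satisfy rule 1; so word 2 is D.
If word 5 were V, no tagging could satisfy rule 3; so word 5 is D.
If word 6 were N, no tagging could satisfy rule 1; so word 6 is D.
The only consistent sequence is: D D V V D D.
Rule-by-rule: rule 1 satisfied; rule 2 satisfied; rule 3 satisfied.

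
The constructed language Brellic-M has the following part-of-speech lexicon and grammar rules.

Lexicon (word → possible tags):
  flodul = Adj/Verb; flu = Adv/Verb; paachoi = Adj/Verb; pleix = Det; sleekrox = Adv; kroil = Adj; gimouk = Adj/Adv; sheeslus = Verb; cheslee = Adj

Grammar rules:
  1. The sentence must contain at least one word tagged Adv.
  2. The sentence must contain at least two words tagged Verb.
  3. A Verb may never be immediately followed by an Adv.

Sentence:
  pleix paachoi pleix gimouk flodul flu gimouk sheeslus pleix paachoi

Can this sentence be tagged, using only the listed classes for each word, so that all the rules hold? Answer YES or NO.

Candidates per position — 1:pleix {Det}; 2:paachoi {Adj,Verb}; 3:pleix {Det}; 4:gimouk {Adj,Adv}; 5:flodul {Adj,Verb}; 6:flu {Adv,Verb}; 7:gimouk {Adj,Adv}; 8:sheeslus {Verb}; 9:pleix {Det}; 10:paachoi {Adj,Verb}.
One satisfying assignment: Det Adj Det Adv Verb Verb Adj Verb Det Verb.
Verifying each rule — rule 1 ok; rule 2 ok; rule 3 ok.

YES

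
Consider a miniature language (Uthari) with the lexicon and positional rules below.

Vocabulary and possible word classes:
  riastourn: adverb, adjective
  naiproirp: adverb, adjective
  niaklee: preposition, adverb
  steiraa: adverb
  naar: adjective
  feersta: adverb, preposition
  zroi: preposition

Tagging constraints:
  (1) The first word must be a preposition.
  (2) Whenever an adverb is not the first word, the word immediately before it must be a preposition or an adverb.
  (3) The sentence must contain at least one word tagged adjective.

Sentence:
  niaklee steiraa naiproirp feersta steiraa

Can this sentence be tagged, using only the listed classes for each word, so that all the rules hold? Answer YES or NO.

YES

Candidates per position — 1:niaklee {preposition,adverb}; 2:steiraa {adverb}; 3:naiproirp {adverb,adjective}; 4:feersta {adverb,preposition}; 5:steiraa {adverb}.
One satisfying assignment: preposition adverb adjective preposition adverb.
Checking: rule 1 ✓; rule 2 ✓; rule 3 ✓.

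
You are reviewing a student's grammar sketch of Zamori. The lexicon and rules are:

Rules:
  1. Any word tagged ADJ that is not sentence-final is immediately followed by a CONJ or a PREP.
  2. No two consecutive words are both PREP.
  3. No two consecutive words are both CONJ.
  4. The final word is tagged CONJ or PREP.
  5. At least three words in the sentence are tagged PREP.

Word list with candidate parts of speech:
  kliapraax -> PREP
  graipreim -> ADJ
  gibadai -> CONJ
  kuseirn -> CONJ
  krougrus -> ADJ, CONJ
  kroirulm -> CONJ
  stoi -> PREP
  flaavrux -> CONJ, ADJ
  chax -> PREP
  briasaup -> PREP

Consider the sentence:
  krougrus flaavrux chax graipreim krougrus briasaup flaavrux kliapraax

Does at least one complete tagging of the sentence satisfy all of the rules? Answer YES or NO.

YES

Candidates per position — 1:krougrus {ADJ,CONJ}; 2:flaavrux {CONJ,ADJ}; 3:chax {PREP}; 4:graipreim {ADJ}; 5:krougrus {ADJ,CONJ}; 6:briasaup {PREP}; 7:flaavrux {CONJ,ADJ}; 8:kliapraax {PREP}.
One satisfying assignment: ADJ CONJ PREP ADJ CONJ PREP CONJ PREP.
Rule-by-rule: rule 1 holds; rule 2 holds; rule 3 holds; rule 4 holds; rule 5 holds.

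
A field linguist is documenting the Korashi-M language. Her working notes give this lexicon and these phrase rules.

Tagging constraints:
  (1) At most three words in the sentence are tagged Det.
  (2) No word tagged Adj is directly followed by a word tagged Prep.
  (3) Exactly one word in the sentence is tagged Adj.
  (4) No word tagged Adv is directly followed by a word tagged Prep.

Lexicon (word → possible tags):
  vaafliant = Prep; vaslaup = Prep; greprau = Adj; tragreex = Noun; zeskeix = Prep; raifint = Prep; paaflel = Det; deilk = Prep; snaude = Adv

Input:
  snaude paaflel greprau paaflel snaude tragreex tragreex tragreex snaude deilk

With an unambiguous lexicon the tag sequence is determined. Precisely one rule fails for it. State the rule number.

Fixed tagging: Adv Det Adj Det Adv Noun Noun Noun Adv Prep.
Applying the rules: R1 ok, R2 ok, R3 ok, R4 fails.
Only rule 4 fails.

4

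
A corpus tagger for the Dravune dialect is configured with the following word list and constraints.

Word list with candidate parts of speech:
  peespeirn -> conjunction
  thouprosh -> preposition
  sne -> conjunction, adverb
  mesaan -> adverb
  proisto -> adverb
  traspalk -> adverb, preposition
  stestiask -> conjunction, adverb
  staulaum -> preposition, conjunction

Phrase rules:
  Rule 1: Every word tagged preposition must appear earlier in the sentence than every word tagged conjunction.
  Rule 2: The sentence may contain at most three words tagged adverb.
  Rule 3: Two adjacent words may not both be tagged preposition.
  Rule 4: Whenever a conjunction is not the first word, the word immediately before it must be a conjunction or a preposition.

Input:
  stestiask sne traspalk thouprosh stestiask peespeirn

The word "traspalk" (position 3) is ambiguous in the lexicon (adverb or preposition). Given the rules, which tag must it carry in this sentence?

Candidates per position — 1:stestiask {conjunction,adverb}; 2:sne {conjunction,adverb}; 3:traspalk {adverb,preposition}; 4:thouprosh {preposition}; 5:stestiask {conjunction,adverb}; 6:peespeirn {conjunction}.
Word 1 cannot be conjunction — rule 1 would then fail for every completion. It is adverb.
Word 2 cannot be conjunction — rule 1 would then fail for every completion. It is adverb.
Word 3 cannot be preposition — rule 3 would then fail for every completion. It is adverb.
Word 5 cannot be adverb — rule 2 would then fail for every completion. It is conjunction.
The only consistent sequence is: adverb adverb adverb preposition conjunction conjunction.
Checking: rule 1 satisfied; rule 2 satisfied; rule 3 satisfied; rule 4 satisfied.

adverb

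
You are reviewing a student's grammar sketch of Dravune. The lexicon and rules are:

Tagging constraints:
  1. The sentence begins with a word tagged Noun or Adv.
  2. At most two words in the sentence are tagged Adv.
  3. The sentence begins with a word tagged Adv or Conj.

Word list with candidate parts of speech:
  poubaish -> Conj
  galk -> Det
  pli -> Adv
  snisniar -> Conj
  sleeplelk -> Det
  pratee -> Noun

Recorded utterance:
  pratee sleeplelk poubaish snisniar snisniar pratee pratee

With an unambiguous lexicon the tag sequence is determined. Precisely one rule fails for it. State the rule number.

3

Fixed tagging: Noun Det Conj Conj Conj Noun Noun.
Checking each rule: R1 ok, R2 ok, R3 fails.
Only rule 3 fails.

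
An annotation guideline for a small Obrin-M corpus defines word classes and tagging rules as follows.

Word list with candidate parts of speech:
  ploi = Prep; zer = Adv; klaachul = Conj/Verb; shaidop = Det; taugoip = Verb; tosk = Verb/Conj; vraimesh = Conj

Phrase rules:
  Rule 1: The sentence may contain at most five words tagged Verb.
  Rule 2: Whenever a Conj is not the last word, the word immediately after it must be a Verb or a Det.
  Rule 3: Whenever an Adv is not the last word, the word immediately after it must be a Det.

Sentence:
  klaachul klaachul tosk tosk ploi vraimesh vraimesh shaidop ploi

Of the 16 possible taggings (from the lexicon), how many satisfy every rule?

0

Candidates per position — 1:klaachul {Conj,Verb}; 2:klaachul {Conj,Verb}; 3:tosk {Verb,Conj}; 4:tosk {Verb,Conj}; 5:ploi {Prep}; 6:vraimesh {Conj}; 7:vraimesh {Conj}; 8:shaidop {Det}; 9:ploi {Prep}.
There are 16 candidate sequences in total.
Rule 2 cannot be satisfied by any choice of tags from the lexicon.
So there is no consistent tagging.
Count = 0.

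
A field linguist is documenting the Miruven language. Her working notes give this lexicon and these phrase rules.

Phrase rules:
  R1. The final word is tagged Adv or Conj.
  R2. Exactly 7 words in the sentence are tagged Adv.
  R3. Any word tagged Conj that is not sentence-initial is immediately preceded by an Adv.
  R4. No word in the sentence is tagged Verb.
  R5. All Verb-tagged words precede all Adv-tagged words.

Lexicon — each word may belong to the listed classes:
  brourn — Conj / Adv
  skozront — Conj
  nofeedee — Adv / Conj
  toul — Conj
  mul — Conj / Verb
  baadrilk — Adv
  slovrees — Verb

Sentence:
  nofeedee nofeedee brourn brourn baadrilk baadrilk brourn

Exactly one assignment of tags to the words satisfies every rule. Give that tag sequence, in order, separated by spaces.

Adv Adv Adv Adv Adv Adv Adv

Candidates per position — 1:nofeedee {Adv,Conj}; 2:nofeedee {Adv,Conj}; 3:brourn {Conj,Adv}; 4:brourn {Conj,Adv}; 5:baadrilk {Adv}; 6:baadrilk {Adv}; 7:brourn {Conj,Adv}.
If word 1 were Conj, no tagging could satisfy rule 2; so word 1 is Adv.
If word 2 were Conj, no tagging could satisfy rule 2; so word 2 is Adv.
If word 3 were Conj, no tagging could satisfy rule 2; so word 3 is Adv.
If word 4 were Conj, no tagging could satisfy rule 2; so word 4 is Adv.
If word 7 were Conj, no tagging could satisfy rule 2; so word 7 is Adv.
The only consistent sequence is: Adv Adv Adv Adv Adv Adv Adv.
Check: rule 1 ✓; rule 2 ✓; rule 3 ✓; rule 4 ✓; rule 5 ✓.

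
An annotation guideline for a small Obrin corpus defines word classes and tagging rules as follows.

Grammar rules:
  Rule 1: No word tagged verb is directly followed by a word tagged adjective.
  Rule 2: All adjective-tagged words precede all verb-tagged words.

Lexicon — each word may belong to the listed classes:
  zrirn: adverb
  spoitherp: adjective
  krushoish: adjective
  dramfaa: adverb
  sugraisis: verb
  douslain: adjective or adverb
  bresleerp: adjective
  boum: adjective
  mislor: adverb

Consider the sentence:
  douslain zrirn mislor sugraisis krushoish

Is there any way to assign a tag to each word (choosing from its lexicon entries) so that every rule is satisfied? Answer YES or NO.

Candidates per position — 1:douslain {adjective,adverb}; 2:zrirn {adverb}; 3:mislor {adverb}; 4:sugraisis {verb}; 5:krushoish {adjective}.
Rule 1 cannot be satisfied by any choice of tags from the lexicon.
So there is no consistent tagging.

NO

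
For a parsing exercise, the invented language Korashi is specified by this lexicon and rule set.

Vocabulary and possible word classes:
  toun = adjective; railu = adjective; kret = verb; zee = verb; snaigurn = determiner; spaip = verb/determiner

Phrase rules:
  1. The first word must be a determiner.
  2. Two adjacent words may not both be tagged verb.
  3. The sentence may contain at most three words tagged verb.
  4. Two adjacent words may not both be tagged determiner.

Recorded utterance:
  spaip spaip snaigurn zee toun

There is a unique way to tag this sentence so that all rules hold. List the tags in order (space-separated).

Candidates per position — 1:spaip {verb,determiner}; 2:spaip {verb,determiner}; 3:snaigurn {determiner}; 4:zee {verb}; 5:toun {adjective}.
Position 1: tagging it verb would leave rule 1 unsatisfiable, so it must be determiner.
Position 2: tagging it determiner would leave rule 4 unsatisfiable, so it must be verb.
That leaves exactly one tagging: determiner verb determiner verb adjective.
Check: rule 1 satisfied; rule 2 satisfied; rule 3 satisfied; rule 4 satisfied.

determiner verb determiner verb adjective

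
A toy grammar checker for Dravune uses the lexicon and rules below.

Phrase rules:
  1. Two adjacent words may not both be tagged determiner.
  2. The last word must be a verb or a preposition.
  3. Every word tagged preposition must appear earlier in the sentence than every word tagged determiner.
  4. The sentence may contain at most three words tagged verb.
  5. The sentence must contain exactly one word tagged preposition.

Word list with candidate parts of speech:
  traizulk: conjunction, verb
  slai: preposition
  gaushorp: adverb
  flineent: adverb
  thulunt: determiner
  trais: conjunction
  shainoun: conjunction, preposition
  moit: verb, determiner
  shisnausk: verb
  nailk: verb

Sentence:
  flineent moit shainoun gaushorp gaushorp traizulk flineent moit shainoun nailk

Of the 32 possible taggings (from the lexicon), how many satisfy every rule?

Candidates per position — 1:flineent {adverb}; 2:moit {verb,determiner}; 3:shainoun {conjunction,preposition}; 4:gaushorp {adverb}; 5:gaushorp {adverb}; 6:traizulk {conjunction,verb}; 7:flineent {adverb}; 8:moit {verb,determiner}; 9:shainoun {conjunction,preposition}; 10:nailk {verb}.
There are 32 candidate sequences in total.
The sequences that satisfy every rule: adverb verb conjunction adverb adverb conjunction adverb verb preposition verb; adverb verb preposition adverb adverb conjunction adverb verb conjunction verb; adverb verb preposition adverb adverb conjunction adverb determiner conjunction verb; adverb verb preposition adverb adverb verb adverb determiner conjunction verb.
Count = 4.

4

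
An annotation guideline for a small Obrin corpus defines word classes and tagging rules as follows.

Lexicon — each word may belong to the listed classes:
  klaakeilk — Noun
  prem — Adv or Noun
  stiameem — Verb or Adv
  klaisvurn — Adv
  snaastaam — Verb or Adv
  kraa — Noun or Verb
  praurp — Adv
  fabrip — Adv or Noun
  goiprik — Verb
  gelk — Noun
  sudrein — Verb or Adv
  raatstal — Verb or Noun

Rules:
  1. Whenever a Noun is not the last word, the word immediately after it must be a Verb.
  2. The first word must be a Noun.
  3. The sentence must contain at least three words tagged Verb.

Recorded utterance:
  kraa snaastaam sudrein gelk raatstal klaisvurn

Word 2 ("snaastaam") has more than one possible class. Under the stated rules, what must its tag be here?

Verb

Candidates per position — 1:kraa {Noun,Verb}; 2:snaastaam {Verb,Adv}; 3:sudrein {Verb,Adv}; 4:gelk {Noun}; 5:raatstal {Verb,Noun}; 6:klaisvurn {Adv}.
Position 1: Verb is ruled out by rule 2; that leaves Noun.
Position 2: Adv is ruled out by rule 1; that leaves Verb.
Position 3: Adv is ruled out by rule 3; that leaves Verb.
Position 5: Noun is ruled out by rule 1; that leaves Verb.
That leaves exactly one tagging: Noun Verb Verb Noun Verb Adv.
Checking: rule 1 ok; rule 2 ok; rule 3 ok.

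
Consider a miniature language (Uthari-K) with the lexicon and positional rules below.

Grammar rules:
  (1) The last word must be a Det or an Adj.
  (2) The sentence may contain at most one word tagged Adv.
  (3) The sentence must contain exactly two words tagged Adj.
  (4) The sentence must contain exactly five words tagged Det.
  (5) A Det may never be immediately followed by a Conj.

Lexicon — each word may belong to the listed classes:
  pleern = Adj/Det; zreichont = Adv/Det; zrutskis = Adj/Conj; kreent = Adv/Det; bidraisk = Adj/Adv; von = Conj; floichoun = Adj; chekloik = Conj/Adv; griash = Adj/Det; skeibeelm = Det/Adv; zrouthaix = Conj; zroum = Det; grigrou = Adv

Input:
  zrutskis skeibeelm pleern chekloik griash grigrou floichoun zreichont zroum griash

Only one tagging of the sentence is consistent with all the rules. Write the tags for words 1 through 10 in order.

Candidates per position — 1:zrutskis {Adj,Conj}; 2:skeibeelm {Det,Adv}; 3:pleern {Adj,Det}; 4:chekloik {Conj,Adv}; 5:griash {Adj,Det}; 6:grigrou {Adv}; 7:floichoun {Adj}; 8:zreichont {Adv,Det}; 9:zroum {Det}; 10:griash {Adj,Det}.
Position 2: Adv is ruled out by rule 2; that leaves Det.
Position 4: Adv is ruled out by rule 2; that leaves Conj.
Position 8: Adv is ruled out by rule 2; that leaves Det.
Position 3: Det is ruled out by rule 5; that leaves Adj.
Position 5: Adj is ruled out by rule 3; that leaves Det.
Position 10: Adj is ruled out by rule 3; that leaves Det.
Position 1: Adj is ruled out by rule 3; that leaves Conj.
The unique satisfying tagging is: Conj Det Adj Conj Det Adv Adj Det Det Det.
Checking: rule 1 holds; rule 2 holds; rule 3 holds; rule 4 holds; rule 5 holds.

Conj Det Adj Conj Det Adv Adj Det Det Det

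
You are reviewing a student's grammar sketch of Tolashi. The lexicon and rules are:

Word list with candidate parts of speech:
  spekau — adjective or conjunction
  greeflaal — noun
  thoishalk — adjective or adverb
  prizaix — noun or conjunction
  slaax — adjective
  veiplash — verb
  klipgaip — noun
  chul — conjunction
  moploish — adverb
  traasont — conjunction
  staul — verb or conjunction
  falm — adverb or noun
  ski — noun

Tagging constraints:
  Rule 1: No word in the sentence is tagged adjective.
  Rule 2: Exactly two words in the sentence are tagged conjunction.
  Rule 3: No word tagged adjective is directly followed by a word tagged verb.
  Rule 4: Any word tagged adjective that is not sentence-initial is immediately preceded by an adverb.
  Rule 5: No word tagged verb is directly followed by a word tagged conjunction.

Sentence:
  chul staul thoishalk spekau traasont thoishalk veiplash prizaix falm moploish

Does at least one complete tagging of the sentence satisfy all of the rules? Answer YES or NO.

NO

Candidates per position — 1:chul {conjunction}; 2:staul {verb,conjunction}; 3:thoishalk {adjective,adverb}; 4:spekau {adjective,conjunction}; 5:traasont {conjunction}; 6:thoishalk {adjective,adverb}; 7:veiplash {verb}; 8:prizaix {noun,conjunction}; 9:falm {adverb,noun}; 10:moploish {adverb}.
Every candidate sequence violates at least one rule; no consistent tagging exists.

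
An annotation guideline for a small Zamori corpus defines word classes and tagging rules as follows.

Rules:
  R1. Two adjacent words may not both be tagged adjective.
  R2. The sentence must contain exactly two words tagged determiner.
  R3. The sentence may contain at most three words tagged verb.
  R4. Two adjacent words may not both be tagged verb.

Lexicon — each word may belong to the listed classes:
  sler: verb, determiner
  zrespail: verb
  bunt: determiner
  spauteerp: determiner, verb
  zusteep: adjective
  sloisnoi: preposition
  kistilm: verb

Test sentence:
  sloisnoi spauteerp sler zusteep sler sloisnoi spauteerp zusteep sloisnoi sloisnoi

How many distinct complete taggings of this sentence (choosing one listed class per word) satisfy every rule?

5

Candidates per position — 1:sloisnoi {preposition}; 2:spauteerp {determiner,verb}; 3:sler {verb,determiner}; 4:zusteep {adjective}; 5:sler {verb,determiner}; 6:sloisnoi {preposition}; 7:spauteerp {determiner,verb}; 8:zusteep {adjective}; 9:sloisnoi {preposition}; 10:sloisnoi {preposition}.
There are 16 candidate sequences in total.
The sequences that satisfy every rule: preposition determiner verb adjective verb preposition determiner adjective preposition preposition; preposition determiner verb adjective determiner preposition verb adjective preposition preposition; preposition determiner determiner adjective verb preposition verb adjective preposition preposition; preposition verb determiner adjective verb preposition determiner adjective preposition preposition; preposition verb determiner adjective determiner preposition verb adjective preposition preposition.
Count = 5.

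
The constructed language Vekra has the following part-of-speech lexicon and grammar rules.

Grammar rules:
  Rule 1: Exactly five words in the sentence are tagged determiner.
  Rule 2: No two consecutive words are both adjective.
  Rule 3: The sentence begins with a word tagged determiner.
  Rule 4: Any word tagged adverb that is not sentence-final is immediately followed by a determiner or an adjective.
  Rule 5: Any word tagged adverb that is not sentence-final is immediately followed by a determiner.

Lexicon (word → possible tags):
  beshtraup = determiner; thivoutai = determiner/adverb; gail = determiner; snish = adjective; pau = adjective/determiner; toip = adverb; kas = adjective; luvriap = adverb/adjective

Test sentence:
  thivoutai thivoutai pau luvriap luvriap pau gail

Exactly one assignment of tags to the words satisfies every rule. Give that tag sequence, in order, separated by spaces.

determiner determiner determiner adjective adverb determiner determiner

Candidates per position — 1:thivoutai {determiner,adverb}; 2:thivoutai {determiner,adverb}; 3:pau {adjective,determiner}; 4:luvriap {adverb,adjective}; 5:luvriap {adverb,adjective}; 6:pau {adjective,determiner}; 7:gail {determiner}.
If word 1 were adverb, no tagging could satisfy rule 1; so word 1 is determiner.
If word 2 were adverb, no tagging could satisfy rule 1; so word 2 is determiner.
If word 3 were adjective, no tagging could satisfy rule 1; so word 3 is determiner.
If word 4 were adverb, no tagging could satisfy rule 5; so word 4 is adjective.
If word 5 were adjective, no tagging could satisfy rule 2; so word 5 is adverb.
If word 6 were adjective, no tagging could satisfy rule 1; so word 6 is determiner.
The only consistent sequence is: determiner determiner determiner adjective adverb determiner determiner.
Verifying each rule — rule 1 ✓; rule 2 ✓; rule 3 ✓; rule 4 ✓; rule 5 ✓.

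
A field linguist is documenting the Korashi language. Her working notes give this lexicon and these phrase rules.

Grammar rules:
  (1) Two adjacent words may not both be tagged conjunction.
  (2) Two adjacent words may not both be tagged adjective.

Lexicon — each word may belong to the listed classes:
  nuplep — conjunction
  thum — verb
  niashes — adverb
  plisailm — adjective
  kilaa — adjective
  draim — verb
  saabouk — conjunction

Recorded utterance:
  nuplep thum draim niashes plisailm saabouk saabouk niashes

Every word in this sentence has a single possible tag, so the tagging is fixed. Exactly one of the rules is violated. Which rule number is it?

Fixed tagging: conjunction verb verb adverb adjective conjunction conjunction adverb.
Checking each rule: R1 fail, R2 pass.
Only rule 1 fails.

1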